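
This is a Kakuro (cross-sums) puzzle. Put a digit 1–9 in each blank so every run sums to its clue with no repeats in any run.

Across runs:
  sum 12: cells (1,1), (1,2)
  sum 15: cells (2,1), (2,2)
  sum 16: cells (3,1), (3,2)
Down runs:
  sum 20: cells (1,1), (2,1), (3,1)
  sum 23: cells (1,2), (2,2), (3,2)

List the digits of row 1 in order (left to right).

4 8

16 in 2 cells must be {7,9}; 23 in 3 cells must be {6,8,9}.
The 16 across and the 23 down share only 9, so (3,2) = 9.
Given what's placed, (1,2) must be 8 to fit the 12 across and 23 down.
(2,2) = 23 − 17 = 6 completes the 23 down.
(3,1) = 16 − 9 = 7 completes the 16 across.
(1,1) = 12 − 8 = 4 completes the 12 across.
(2,1) = 15 − 6 = 9 completes the 15 across.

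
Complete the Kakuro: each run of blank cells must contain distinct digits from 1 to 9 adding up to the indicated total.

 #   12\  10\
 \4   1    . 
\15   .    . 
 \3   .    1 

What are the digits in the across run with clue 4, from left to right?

1 3

4 in 2 cells must be {1,3}; 3 in 2 cells must be {1,2}.
R1C2 = 4 − 1 = 3 completes the 4 across.
R2C2 = 10 − 4 = 6 completes the 10 down.
R3C1 = 3 − 1 = 2 completes the 3 across.
R2C1 = 15 − 6 = 9 completes the 15 across.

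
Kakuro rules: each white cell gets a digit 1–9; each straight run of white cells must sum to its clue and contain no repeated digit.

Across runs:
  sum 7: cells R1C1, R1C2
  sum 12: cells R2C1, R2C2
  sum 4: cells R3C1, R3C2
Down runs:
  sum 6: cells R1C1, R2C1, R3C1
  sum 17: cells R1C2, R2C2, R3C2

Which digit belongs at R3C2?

3

4 in 2 cells must be {1,3}; 6 in 3 cells must be {1,2,3}.
The 12 across and the 6 down share only 3, so R2C1 = 3.
R2C2 = 12 − 3 = 9 completes the 12 across.
Given what's placed, R3C1 must be 1 to fit the 4 across and 6 down.
R3C2 = 4 − 1 = 3 completes the 4 across.
R1C1 = 6 − 4 = 2 completes the 6 down.
R1C2 = 7 − 2 = 5 completes the 7 across.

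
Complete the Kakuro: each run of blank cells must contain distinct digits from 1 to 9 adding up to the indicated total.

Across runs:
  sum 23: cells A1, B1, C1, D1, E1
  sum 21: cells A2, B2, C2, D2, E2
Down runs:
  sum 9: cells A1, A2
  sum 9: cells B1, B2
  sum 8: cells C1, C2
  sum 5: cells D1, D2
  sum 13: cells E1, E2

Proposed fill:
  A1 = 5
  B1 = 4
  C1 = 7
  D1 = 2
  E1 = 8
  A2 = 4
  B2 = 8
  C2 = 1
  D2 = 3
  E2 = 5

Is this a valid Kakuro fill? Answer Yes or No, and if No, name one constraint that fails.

No — the down run B1–B2 sums to 12, not 9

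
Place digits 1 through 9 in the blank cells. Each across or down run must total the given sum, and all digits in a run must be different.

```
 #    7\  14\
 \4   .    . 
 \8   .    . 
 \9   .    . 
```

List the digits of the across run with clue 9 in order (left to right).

4 5

4 in 2 cells must be {1,3}; 7 in 3 cells must be {1,2,4}.
The 4 across and the 7 down share only 1, so R1C1 = 1.
R1C2 = 4 − 1 = 3 completes the 4 across.
Given what's placed, R2C1 must be 2 to fit the 8 across and 7 down.
R2C2 = 8 − 2 = 6 completes the 8 across.
R3C1 = 7 − 3 = 4 completes the 7 down.
R3C2 = 9 − 4 = 5 completes the 9 across.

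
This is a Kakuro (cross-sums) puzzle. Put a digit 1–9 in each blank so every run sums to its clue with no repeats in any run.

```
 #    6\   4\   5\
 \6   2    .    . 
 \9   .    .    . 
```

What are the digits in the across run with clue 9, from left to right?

4, 3, 2

6 in 3 cells must be {1,2,3}; 4 in 2 cells must be {1,3}.
R2C1 = 6 − 2 = 4 completes the 6 down.
Given what's placed, R2C2 must be 3 to fit the 9 across and 4 down.
R2C3 = 9 − 7 = 2 completes the 9 across.
R1C2 = 4 − 3 = 1 completes the 4 down.
R1C3 = 6 − 3 = 3 completes the 6 across.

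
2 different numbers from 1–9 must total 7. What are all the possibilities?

2 distinct digits from 1–9 sum between 3 and 17.

{1,6}; {2,5}; {3,4}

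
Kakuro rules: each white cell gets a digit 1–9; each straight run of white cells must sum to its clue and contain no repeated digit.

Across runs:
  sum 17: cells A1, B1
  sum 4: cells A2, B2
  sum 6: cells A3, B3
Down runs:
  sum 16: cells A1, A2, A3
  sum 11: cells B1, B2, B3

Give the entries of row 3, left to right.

17 in 2 cells must be {8,9}; 4 in 2 cells must be {1,3}.
The 17 across and the 11 down share only 8, so B1 = 8.
Given what's placed, B2 must be 1 to fit the 4 across and 11 down.
B3 = 11 − 9 = 2 completes the 11 down.
A1 = 17 − 8 = 9 completes the 17 across.
A2 = 4 − 1 = 3 completes the 4 across.
A3 = 6 − 2 = 4 completes the 6 across.

4, 2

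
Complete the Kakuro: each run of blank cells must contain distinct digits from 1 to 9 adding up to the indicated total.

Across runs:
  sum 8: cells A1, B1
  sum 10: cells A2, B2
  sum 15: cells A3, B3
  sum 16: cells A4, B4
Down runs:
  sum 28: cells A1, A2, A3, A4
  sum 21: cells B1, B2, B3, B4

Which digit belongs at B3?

9

16 in 2 cells must be {7,9}.
Nothing is forced directly, so branch on A4, whose candidates are 7 or 9. If A4 = 7: then A1 would have to be in {1,2,3,5,6,7} for the 8 across but in {4,8,9} for the 28 down — contradiction. So A4 = 9.
B4 = 16 − 9 = 7 completes the 16 across.
Nothing is forced directly, so branch on A3, whose candidates are 6 or 7 or 8. If A3 = 7: then A1 would have to be in {1,2,3,5,6,7} for the 8 across but in {4,8} for the 28 down — contradiction. If A3 = 8: then B3 would have to be in {7} for the 15 across but in {1,2,3,4,5,6,8,9} for the 21 down — contradiction. So A3 = 6.
A1 = 5: the only remaining digit allowed by both the 8 across and the 28 down.
B1 = 8 − 5 = 3 completes the 8 across.
A2 = 28 − 20 = 8 completes the 28 down.
B2 = 10 − 8 = 2 completes the 10 across.
B3 = 15 − 6 = 9 completes the 15 across.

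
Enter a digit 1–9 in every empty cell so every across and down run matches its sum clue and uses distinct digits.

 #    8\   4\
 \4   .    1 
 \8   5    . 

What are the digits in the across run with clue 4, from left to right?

4 in 2 cells must be {1,3}.
R1C1 = 4 − 1 = 3 completes the 4 across.
R2C2 = 8 − 5 = 3 completes the 8 across.

3 1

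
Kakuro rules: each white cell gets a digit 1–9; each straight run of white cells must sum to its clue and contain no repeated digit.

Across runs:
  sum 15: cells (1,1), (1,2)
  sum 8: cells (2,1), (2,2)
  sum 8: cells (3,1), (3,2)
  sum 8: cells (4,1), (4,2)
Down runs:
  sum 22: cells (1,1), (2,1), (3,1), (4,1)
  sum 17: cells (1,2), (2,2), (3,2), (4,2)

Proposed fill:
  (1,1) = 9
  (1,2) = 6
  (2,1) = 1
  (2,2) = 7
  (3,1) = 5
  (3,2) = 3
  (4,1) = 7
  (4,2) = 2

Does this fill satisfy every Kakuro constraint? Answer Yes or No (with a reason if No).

No — the across run (4,1)–(4,2) sums to 9, not 8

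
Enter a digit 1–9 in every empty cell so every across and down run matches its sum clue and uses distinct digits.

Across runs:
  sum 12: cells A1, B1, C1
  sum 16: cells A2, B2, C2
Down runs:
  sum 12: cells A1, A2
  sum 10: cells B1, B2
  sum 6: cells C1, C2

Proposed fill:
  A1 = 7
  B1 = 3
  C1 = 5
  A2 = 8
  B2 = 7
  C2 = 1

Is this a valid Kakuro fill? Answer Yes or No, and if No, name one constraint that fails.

No — the down run A1–A2 sums to 15, not 12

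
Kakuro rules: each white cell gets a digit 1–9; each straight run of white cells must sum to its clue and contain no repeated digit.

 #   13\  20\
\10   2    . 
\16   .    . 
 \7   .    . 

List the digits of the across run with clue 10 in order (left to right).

2 8

16 in 2 cells must be {7,9}.
R1C2 = 10 − 2 = 8 completes the 10 across.
Given what's placed, R2C1 must be 7 to fit the 16 across and 13 down.
R2C2 = 16 − 7 = 9 completes the 16 across.
R3C1 = 13 − 9 = 4 completes the 13 down.
R3C2 = 7 − 4 = 3 completes the 7 across.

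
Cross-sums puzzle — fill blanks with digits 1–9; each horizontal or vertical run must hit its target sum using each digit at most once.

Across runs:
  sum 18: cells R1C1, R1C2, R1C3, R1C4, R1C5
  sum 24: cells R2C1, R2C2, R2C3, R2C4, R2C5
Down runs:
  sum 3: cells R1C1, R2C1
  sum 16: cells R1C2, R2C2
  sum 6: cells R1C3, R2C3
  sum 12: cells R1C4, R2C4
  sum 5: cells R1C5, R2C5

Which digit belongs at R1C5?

3 in 2 cells must be {1,2}; 16 in 2 cells must be {7,9}.
Only 7 fits R1C2 under both its across sum 18 and down sum 16.
R2C2 = 16 − 7 = 9 completes the 16 down.
Nothing is forced directly, so branch on R1C4, whose candidates are 3 or 5. If R1C4 = 3: then R2C4 would have to be in {1,2,3,4,5,6,7,8} for the 24 across but in {9} for the 12 down — contradiction. So R1C4 = 5.
R2C4 = 12 − 5 = 7 completes the 12 down.
No cell is forced outright now. R1C1 can only be 1 or 2 (the digits allowed by both its 18 across and its 3 down). If R1C1 = 1: that forces R1C3 = 2, R1C5 = 3, R2C1 = 2, after which R2C3 would have to be in {1,5} for the 24 across but in {4} for the 6 down — contradiction. So R1C1 = 2.
Given what's placed, R1C3 must be 1 to fit the 18 across and 6 down.
R1C5 = 18 − 15 = 3 completes the 18 across.

3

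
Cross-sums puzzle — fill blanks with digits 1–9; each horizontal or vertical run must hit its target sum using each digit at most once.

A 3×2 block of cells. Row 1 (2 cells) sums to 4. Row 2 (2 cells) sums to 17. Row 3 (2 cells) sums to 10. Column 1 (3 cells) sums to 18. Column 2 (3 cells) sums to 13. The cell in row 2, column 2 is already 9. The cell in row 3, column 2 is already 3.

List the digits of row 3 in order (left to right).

7 3

4 in 2 cells must be {1,3}; 17 in 2 cells must be {8,9}.
(1,2) = 13 − 12 = 1 completes the 13 down.
(2,1) = 17 − 9 = 8 completes the 17 across.
(3,1) = 10 − 3 = 7 completes the 10 across.
(1,1) = 4 − 1 = 3 completes the 4 across.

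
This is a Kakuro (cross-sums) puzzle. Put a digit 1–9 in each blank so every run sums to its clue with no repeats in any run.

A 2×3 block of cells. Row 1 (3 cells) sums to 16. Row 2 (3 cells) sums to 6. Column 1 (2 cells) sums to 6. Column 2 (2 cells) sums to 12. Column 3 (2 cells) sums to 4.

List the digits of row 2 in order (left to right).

2 3 1

6 in 3 cells must be {1,2,3}; 4 in 2 cells must be {1,3}.
The 6 across and the 12 down share only 3, so (2,2) = 3.
Given what's placed, (2,3) must be 1 to fit the 6 across and 4 down.
(1,2) = 12 − 3 = 9 completes the 12 down.
(1,3) = 4 − 1 = 3 completes the 4 down.
(2,1) = 6 − 4 = 2 completes the 6 across.
(1,1) = 16 − 12 = 4 completes the 16 across.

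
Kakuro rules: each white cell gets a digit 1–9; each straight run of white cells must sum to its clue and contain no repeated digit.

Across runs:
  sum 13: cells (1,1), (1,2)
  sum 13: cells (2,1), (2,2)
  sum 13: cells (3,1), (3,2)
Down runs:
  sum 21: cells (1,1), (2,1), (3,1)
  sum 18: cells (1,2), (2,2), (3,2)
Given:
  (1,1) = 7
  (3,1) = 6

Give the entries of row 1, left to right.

7 6

(1,2) = 13 − 7 = 6 completes the 13 across.
(2,1) = 21 − 13 = 8 completes the 21 down.
(2,2) = 13 − 8 = 5 completes the 13 across.
(3,2) = 13 − 6 = 7 completes the 13 across.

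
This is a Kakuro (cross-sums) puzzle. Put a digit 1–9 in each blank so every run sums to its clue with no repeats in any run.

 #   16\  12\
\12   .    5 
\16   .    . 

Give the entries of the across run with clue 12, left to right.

7, 5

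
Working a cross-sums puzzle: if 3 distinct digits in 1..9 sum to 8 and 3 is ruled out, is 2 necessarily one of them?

The only way to make 8 from 3 distinct digits under that restriction is {1,2,5}, which contains 2.

Yes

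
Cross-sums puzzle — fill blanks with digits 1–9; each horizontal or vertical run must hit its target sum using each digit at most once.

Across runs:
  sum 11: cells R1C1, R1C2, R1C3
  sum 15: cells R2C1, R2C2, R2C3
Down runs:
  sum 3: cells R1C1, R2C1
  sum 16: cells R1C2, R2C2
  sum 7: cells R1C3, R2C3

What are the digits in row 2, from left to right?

2, 9, 4

3 in 2 cells must be {1,2}; 16 in 2 cells must be {7,9}.
The 11 across and the 16 down share only 7, so R1C2 = 7.
R2C2 = 16 − 7 = 9 completes the 16 down.
Given what's placed, R1C1 must be 1 to fit the 11 across and 3 down.
R1C3 = 11 − 8 = 3 completes the 11 across.
R2C1 = 3 − 1 = 2 completes the 3 down.
R2C3 = 15 − 11 = 4 completes the 15 across.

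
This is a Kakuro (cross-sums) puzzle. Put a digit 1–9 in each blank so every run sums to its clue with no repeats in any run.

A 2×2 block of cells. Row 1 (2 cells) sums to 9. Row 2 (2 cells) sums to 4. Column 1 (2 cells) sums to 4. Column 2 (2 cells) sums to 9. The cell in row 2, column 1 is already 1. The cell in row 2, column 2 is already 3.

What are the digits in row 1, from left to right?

3, 6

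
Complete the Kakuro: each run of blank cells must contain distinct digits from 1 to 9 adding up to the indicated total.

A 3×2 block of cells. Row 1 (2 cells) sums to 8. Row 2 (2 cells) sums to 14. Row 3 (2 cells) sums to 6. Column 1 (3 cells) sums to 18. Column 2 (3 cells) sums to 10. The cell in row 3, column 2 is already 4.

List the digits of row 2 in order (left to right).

9 5

Given what's placed, (2,2) must be 5 to fit the 14 across and 10 down.
(3,1) = 6 − 4 = 2 completes the 6 across.
Given what's placed, (1,1) must be 7 to fit the 8 across and 18 down.
(1,2) = 8 − 7 = 1 completes the 8 across.
(2,1) = 14 − 5 = 9 completes the 14 across.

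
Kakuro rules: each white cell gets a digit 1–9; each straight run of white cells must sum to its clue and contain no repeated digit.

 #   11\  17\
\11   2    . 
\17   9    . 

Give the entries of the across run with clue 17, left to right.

9, 8

17 in 2 cells must be {8,9}.
R1C2 = 11 − 2 = 9 completes the 11 across.
R2C2 = 17 − 9 = 8 completes the 17 across.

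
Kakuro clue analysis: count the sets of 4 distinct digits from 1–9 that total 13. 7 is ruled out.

4 distinct digits from 1–9 sum between 10 and 30.
Dropping sets that contain 7.
Enumerating: {1,2,4,6}, {1,3,4,5}.

2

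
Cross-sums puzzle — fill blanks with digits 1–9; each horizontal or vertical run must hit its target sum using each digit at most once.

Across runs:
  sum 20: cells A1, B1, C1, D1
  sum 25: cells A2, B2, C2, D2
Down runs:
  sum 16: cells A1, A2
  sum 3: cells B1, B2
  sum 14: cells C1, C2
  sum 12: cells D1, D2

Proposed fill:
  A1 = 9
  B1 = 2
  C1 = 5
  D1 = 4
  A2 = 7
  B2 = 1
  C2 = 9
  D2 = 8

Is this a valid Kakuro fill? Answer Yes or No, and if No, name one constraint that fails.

Yes

Across: 9+2+5+4=20; 7+1+9+8=25. Down: 9+7=16; 2+1=3; 5+9=14; 4+8=12. No digit repeats within any run.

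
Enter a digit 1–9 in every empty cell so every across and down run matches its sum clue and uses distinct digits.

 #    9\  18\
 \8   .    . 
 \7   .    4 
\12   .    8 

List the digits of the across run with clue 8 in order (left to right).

R1C2 = 18 − 12 = 6 completes the 18 down.
R2C1 = 7 − 4 = 3 completes the 7 across.
R3C1 = 12 − 8 = 4 completes the 12 across.
R1C1 = 8 − 6 = 2 completes the 8 across.

2, 6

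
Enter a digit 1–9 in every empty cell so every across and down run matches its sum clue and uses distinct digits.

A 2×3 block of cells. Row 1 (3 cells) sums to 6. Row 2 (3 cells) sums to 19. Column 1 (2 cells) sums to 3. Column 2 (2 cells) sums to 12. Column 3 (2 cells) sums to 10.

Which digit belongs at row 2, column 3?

6 in 3 cells must be {1,2,3}; 3 in 2 cells must be {1,2}.
The 6 across and the 12 down share only 3, so (1,2) = 3.
The 19 across and the 3 down share only 2, so (2,1) = 2.
(2,2) = 12 − 3 = 9 completes the 12 down.
(2,3) = 19 − 11 = 8 completes the 19 across.
(1,1) = 3 − 2 = 1 completes the 3 down.
(1,3) = 6 − 4 = 2 completes the 6 across.

8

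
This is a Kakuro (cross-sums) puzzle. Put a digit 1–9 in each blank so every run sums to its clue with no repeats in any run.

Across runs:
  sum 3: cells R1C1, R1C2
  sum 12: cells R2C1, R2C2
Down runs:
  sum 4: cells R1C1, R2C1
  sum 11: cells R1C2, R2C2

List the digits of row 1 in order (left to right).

1 2

3 in 2 cells must be {1,2}; 4 in 2 cells must be {1,3}.
The 3 across and the 4 down share only 1, so R1C1 = 1.
R1C2 = 3 − 1 = 2 completes the 3 across.
R2C1 = 4 − 1 = 3 completes the 4 down.
R2C2 = 12 − 3 = 9 completes the 12 across.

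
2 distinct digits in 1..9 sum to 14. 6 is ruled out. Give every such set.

{5,9}

2 distinct digits from 1–9 sum between 3 and 17.
Dropping sets that contain 6.
Only one set works: {5,9}.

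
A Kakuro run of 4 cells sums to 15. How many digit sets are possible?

4 distinct digits from 1–9 sum between 10 and 30.
Enumerating: {1,2,3,9}, {1,2,4,8}, {1,2,5,7}, {1,3,4,7}, {1,3,5,6}, {2,3,4,6}.

6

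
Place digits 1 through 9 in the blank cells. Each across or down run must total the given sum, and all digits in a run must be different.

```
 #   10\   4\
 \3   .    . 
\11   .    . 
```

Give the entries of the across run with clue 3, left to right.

2 1

3 in 2 cells must be {1,2}; 4 in 2 cells must be {1,3}.
The 3 across and the 4 down share only 1, so R1C2 = 1.
R2C2 = 4 − 1 = 3 completes the 4 down.
R1C1 = 3 − 1 = 2 completes the 3 across.
R2C1 = 11 − 3 = 8 completes the 11 across.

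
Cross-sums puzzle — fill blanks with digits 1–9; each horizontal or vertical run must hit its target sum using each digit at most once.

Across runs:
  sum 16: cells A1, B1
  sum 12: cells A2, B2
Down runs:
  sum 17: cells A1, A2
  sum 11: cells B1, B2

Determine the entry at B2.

16 in 2 cells must be {7,9}; 17 in 2 cells must be {8,9}.
The 16 across and the 17 down share only 9, so A1 = 9.
B1 = 16 − 9 = 7 completes the 16 across.
A2 = 17 − 9 = 8 completes the 17 down.
B2 = 12 − 8 = 4 completes the 12 across.

4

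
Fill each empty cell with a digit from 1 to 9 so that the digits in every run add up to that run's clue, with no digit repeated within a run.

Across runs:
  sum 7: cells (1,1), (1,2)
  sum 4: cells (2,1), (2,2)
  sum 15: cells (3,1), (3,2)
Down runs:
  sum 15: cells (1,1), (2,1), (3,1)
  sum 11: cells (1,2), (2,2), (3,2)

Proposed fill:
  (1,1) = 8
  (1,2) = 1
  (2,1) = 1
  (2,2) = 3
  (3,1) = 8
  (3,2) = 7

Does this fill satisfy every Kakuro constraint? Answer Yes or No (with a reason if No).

No — the down run (1,1)–(3,1) sums to 17, not 15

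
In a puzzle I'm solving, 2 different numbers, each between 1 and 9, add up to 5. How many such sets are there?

2

2 distinct digits from 1–9 sum between 3 and 17.
Enumerating: {1,4}, {2,3}.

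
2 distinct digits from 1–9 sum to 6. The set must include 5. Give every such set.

{1,5}

2 distinct digits from 1–9 sum between 3 and 17.
Keeping only sets containing 5.
Only one set works: {1,5}.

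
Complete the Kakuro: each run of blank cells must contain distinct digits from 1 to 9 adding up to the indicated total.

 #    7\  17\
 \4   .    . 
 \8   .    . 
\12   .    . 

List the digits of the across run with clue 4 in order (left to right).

4 in 2 cells must be {1,3}; 7 in 3 cells must be {1,2,4}.
The 4 across and the 7 down share only 1, so R1C1 = 1.
R1C2 = 4 − 1 = 3 completes the 4 across.
Given what's placed, R2C1 must be 2 to fit the 8 across and 7 down.
R2C2 = 8 − 2 = 6 completes the 8 across.
R3C1 = 7 − 3 = 4 completes the 7 down.
R3C2 = 12 − 4 = 8 completes the 12 across.

1 3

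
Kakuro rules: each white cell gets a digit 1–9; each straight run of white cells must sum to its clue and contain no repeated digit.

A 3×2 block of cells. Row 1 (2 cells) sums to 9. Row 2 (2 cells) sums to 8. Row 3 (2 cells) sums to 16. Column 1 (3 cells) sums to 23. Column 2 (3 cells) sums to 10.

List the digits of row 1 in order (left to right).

8 1

16 in 2 cells must be {7,9}; 23 in 3 cells must be {6,8,9}.
The 8 across and the 23 down share only 6, so (2,1) = 6.
(2,2) = 8 − 6 = 2 completes the 8 across.
Given what's placed, (3,1) must be 9 to fit the 16 across and 23 down.
(3,2) = 16 − 9 = 7 completes the 16 across.
(1,1) = 23 − 15 = 8 completes the 23 down.
(1,2) = 9 − 8 = 1 completes the 9 across.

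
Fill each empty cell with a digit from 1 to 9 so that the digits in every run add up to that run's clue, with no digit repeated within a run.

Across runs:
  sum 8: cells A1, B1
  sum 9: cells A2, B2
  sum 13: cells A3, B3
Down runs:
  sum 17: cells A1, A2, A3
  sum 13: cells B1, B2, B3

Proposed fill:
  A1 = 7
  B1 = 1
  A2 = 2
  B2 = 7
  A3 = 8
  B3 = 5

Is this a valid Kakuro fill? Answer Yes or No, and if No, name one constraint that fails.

Yes

Across: 7+1=8; 2+7=9; 8+5=13. Down: 7+2+8=17; 1+7+5=13. No digit repeats within any run.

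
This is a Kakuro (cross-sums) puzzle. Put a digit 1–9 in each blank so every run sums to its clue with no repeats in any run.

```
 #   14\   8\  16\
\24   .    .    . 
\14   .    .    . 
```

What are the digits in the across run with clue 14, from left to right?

6, 1, 7

24 in 3 cells must be {7,8,9}; 16 in 2 cells must be {7,9}.
The 24 across and the 8 down share only 7, so R1C2 = 7.
Given what's placed, R1C3 must be 9 to fit the 24 across and 16 down.
R2C2 = 8 − 7 = 1 completes the 8 down.
R2C3 = 16 − 9 = 7 completes the 16 down.
R1C1 = 24 − 16 = 8 completes the 24 across.
R2C1 = 14 − 8 = 6 completes the 14 across.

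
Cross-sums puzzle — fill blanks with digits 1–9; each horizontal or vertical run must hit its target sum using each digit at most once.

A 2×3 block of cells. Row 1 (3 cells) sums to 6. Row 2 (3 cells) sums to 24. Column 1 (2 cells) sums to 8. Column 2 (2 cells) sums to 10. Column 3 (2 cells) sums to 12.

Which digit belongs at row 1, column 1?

6 in 3 cells must be {1,2,3}; 24 in 3 cells must be {7,8,9}.
The 6 across and the 12 down share only 3, so (1,3) = 3.
The 24 across and the 8 down share only 7, so (2,1) = 7.
(2,3) = 12 − 3 = 9 completes the 12 down.
(1,1) = 8 − 7 = 1 completes the 8 down.
(1,2) = 6 − 4 = 2 completes the 6 across.
(2,2) = 24 − 16 = 8 completes the 24 across.

1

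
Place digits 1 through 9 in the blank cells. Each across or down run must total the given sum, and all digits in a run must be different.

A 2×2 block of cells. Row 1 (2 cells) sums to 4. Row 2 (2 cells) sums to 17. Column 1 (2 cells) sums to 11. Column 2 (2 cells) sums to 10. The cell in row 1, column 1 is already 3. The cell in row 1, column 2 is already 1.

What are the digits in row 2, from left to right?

4 in 2 cells must be {1,3}; 17 in 2 cells must be {8,9}.
(2,1) = 11 − 3 = 8 completes the 11 down.
(2,2) = 17 − 8 = 9 completes the 17 across.

8, 9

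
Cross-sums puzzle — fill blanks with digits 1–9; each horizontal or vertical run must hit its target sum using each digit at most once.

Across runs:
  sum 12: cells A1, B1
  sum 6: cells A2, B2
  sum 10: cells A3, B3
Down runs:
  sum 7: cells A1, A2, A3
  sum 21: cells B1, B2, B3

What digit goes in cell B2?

4

7 in 3 cells must be {1,2,4}.
The 12 across and the 7 down share only 4, so A1 = 4.
B1 = 12 − 4 = 8 completes the 12 across.
Given what's placed, B2 must be 4 to fit the 6 across and 21 down.
B3 = 21 − 12 = 9 completes the 21 down.
A2 = 6 − 4 = 2 completes the 6 across.
A3 = 10 − 9 = 1 completes the 10 across.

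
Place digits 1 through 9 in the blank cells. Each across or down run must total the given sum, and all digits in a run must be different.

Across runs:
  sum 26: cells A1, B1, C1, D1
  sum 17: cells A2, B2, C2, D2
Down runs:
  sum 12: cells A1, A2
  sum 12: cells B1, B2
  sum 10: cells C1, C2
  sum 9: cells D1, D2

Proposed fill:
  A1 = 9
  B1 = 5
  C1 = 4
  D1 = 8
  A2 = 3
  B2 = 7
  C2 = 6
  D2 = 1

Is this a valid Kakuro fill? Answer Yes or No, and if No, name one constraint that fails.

Yes

Across: 9+5+4+8=26; 3+7+6+1=17. Down: 9+3=12; 5+7=12; 4+6=10; 8+1=9. No digit repeats within any run.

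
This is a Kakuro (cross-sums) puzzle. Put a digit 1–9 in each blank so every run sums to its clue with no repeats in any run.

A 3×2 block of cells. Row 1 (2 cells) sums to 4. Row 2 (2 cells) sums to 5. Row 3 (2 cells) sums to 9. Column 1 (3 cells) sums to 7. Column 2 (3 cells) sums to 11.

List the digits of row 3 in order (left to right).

2 7

4 in 2 cells must be {1,3}; 7 in 3 cells must be {1,2,4}.
The 4 across and the 7 down share only 1, so (1,1) = 1.
(1,2) = 4 − 1 = 3 completes the 4 across.
Nothing is forced directly, so branch on (2,1), whose candidates are 2 or 4. If (2,1) = 2: then (2,2) would have to be in {3} for the 5 across but in {1,2,6,7} for the 11 down — contradiction. So (2,1) = 4.
(2,2) = 5 − 4 = 1 completes the 5 across.
(3,1) = 7 − 5 = 2 completes the 7 down.
(3,2) = 9 − 2 = 7 completes the 9 across.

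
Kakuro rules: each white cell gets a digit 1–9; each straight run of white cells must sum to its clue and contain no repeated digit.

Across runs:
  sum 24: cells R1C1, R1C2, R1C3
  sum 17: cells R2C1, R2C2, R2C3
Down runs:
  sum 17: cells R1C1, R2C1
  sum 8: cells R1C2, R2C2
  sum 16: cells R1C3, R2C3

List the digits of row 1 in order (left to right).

8, 7, 9

24 in 3 cells must be {7,8,9}; 17 in 2 cells must be {8,9}; 16 in 2 cells must be {7,9}.
The 24 across and the 8 down share only 7, so R1C2 = 7.
Given what's placed, R1C3 must be 9 to fit the 24 across and 16 down.
R2C2 = 8 − 7 = 1 completes the 8 down.
R2C3 = 16 − 9 = 7 completes the 16 down.
R1C1 = 24 − 16 = 8 completes the 24 across.
R2C1 = 17 − 8 = 9 completes the 17 across.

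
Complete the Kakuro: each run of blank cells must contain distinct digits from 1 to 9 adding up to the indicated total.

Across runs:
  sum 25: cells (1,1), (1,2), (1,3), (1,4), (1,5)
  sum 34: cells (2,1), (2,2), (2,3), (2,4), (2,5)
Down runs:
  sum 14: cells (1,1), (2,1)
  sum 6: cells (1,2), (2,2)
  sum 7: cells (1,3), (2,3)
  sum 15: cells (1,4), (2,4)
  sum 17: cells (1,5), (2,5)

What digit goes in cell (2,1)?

34 in 5 cells must be {4,6,7,8,9}; 17 in 2 cells must be {8,9}.
Only 4 fits (2,2) under both its across sum 34 and down sum 6.
Given what's placed, (2,3) must be 6 to fit the 34 across and 7 down.
(1,2) = 6 − 4 = 2 completes the 6 down.
(1,3) = 7 − 6 = 1 completes the 7 down.
No cell is forced outright now. (1,5) can only be 8 or 9 (the digits allowed by both its 25 across and its 17 down). If (1,5) = 8: that forces (1,4) = 9, after which (2,4) would have to be in {7,8,9} for the 34 across but in {6} for the 15 down — contradiction. So (1,5) = 9.
(2,5) = 17 − 9 = 8 completes the 17 down.
Given what's placed, (2,1) must be 9 to fit the 34 across and 14 down.

9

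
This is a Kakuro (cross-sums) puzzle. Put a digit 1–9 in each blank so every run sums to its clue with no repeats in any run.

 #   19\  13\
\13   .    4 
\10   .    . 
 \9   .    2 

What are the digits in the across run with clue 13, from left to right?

9 4

R1C1 = 13 − 4 = 9 completes the 13 across.
R2C2 = 13 − 6 = 7 completes the 13 down.
R3C1 = 9 − 2 = 7 completes the 9 across.
R2C1 = 10 − 7 = 3 completes the 10 across.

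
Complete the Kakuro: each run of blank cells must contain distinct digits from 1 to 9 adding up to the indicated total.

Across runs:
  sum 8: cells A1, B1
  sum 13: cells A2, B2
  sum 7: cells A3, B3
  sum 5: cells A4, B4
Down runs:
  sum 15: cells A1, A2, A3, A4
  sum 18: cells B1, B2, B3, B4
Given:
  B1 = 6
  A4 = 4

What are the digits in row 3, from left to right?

A1 = 8 − 6 = 2 completes the 8 across.
B4 = 5 − 4 = 1 completes the 5 across.
No cell is forced outright now. A2 can only be 6 or 8 (the digits allowed by both its 13 across and its 15 down). If A2 = 8: then B2 would have to be in {5} for the 13 across but in {2,3,4,7,8,9} for the 18 down — contradiction. So A2 = 6.
B2 = 13 − 6 = 7 completes the 13 across.
A3 = 15 − 12 = 3 completes the 15 down.
B3 = 7 − 3 = 4 completes the 7 across.

3 4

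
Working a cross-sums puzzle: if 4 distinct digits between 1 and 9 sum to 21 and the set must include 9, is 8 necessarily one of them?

No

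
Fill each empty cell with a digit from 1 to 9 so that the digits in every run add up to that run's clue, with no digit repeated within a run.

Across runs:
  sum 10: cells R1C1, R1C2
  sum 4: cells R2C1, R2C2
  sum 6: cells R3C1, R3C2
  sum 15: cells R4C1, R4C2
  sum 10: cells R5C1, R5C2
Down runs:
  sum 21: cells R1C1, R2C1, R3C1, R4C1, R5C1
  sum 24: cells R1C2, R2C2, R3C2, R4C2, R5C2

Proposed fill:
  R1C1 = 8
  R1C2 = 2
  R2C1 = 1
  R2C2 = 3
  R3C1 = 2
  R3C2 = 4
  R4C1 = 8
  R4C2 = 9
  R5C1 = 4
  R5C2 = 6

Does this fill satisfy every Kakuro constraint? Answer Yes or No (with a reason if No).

No — the down run R1C1–R5C1 sums to 23, not 21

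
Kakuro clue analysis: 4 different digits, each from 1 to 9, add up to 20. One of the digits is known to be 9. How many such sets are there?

4 distinct digits from 1–9 sum between 10 and 30.
Keeping only sets containing 9.
Enumerating: {1,2,8,9}, {1,3,7,9}, {1,4,6,9}, {2,3,6,9}, {2,4,5,9}.

5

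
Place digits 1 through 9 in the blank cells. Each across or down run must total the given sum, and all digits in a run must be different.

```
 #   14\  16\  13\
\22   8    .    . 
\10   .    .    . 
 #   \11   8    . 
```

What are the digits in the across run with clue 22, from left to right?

R1C2 = 5: the only remaining digit allowed by both the 22 across and the 16 down.
R1C3 = 22 − 13 = 9 completes the 22 across.
R2C1 = 14 − 8 = 6 completes the 14 down.
R2C2 = 16 − 13 = 3 completes the 16 down.
R2C3 = 10 − 9 = 1 completes the 10 across.
R3C3 = 11 − 8 = 3 completes the 11 across.

8 5 9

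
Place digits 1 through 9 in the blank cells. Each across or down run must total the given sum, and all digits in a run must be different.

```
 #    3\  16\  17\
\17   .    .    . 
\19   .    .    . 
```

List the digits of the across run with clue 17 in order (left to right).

3 in 2 cells must be {1,2}; 16 in 2 cells must be {7,9}; 17 in 2 cells must be {8,9}.
The 19 across and the 3 down share only 2, so R2C1 = 2.
Given what's placed, R2C2 must be 9 to fit the 19 across and 16 down.
R2C3 = 19 − 11 = 8 completes the 19 across.
R1C1 = 3 − 2 = 1 completes the 3 down.
R1C2 = 16 − 9 = 7 completes the 16 down.
R1C3 = 17 − 8 = 9 completes the 17 across.

1 7 9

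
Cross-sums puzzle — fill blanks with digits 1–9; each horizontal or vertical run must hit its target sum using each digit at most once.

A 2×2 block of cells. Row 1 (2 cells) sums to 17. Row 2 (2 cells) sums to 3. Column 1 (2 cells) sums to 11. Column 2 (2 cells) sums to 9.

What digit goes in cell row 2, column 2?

1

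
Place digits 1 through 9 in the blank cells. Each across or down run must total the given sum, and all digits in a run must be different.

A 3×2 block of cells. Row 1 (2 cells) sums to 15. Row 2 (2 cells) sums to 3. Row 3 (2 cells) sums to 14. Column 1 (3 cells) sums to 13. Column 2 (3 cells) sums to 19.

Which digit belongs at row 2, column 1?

1

3 in 2 cells must be {1,2}.
The 3 across and the 19 down share only 2, so (2,2) = 2.
(2,1) = 3 − 2 = 1 completes the 3 across.
Nothing is forced directly, so branch on (1,2), whose candidates are 8 or 9. If (1,2) = 9: then (1,1) would have to be in {6} for the 15 across but in {3,4,5,7,8,9} for the 13 down — contradiction. So (1,2) = 8.
(1,1) = 15 − 8 = 7 completes the 15 across.
(3,1) = 13 − 8 = 5 completes the 13 down.
(3,2) = 14 − 5 = 9 completes the 14 across.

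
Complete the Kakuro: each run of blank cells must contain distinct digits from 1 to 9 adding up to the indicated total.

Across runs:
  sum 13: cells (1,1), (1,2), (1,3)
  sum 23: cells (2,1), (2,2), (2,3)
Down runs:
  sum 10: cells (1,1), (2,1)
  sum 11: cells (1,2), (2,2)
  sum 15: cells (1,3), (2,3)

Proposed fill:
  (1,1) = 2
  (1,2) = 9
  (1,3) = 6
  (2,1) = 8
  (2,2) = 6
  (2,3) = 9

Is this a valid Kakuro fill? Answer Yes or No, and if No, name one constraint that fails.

No — the across run (1,1)–(1,3) sums to 17, not 13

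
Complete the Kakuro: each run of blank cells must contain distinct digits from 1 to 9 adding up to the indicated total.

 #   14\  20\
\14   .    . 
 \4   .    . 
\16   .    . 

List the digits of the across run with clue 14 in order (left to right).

6, 8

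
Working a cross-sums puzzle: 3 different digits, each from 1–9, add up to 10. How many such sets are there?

4

3 distinct digits from 1–9 sum between 6 and 24.
Enumerating: {1,2,7}, {1,3,6}, {1,4,5}, {2,3,5}.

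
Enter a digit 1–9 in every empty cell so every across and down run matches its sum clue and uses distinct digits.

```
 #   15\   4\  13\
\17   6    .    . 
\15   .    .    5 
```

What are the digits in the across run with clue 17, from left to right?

6 3 8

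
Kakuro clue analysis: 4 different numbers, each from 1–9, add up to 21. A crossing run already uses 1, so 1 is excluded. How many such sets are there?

7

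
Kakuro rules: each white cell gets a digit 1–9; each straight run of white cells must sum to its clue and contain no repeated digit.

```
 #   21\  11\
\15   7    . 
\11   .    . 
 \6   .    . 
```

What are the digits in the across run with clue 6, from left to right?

5, 1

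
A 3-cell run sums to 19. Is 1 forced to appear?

No

Counterexample: {2,8,9} sums to 19 without using 1.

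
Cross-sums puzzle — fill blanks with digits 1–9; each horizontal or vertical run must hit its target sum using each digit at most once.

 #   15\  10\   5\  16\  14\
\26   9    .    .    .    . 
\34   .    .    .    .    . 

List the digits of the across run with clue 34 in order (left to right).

6 7 4 9 8

34 in 5 cells must be {4,6,7,8,9}; 16 in 2 cells must be {7,9}.
R1C4 = 7: the only remaining digit allowed by both the 26 across and the 16 down.
R2C1 = 15 − 9 = 6 completes the 15 down.
R2C3 = 4: the only remaining digit allowed by both the 34 across and the 5 down.
R2C4 = 16 − 7 = 9 completes the 16 down.
Given what's placed, R2C5 must be 8 to fit the 34 across and 14 down.
R1C3 = 5 − 4 = 1 completes the 5 down.
R1C5 = 14 − 8 = 6 completes the 14 down.
R2C2 = 34 − 27 = 7 completes the 34 across.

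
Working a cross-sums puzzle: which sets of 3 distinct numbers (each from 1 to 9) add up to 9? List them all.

{1,2,6}; {1,3,5}; {2,3,4}

3 distinct digits from 1–9 sum between 6 and 24.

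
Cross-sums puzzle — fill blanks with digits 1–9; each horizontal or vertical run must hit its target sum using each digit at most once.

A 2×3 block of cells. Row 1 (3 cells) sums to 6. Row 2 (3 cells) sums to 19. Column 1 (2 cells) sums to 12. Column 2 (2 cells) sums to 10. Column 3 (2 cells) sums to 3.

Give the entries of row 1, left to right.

3 2 1

6 in 3 cells must be {1,2,3}; 3 in 2 cells must be {1,2}.
The 6 across and the 12 down share only 3, so (1,1) = 3.
(2,1) = 12 − 3 = 9 completes the 12 down.
Given what's placed, (2,3) must be 2 to fit the 19 across and 3 down.
(1,3) = 3 − 2 = 1 completes the 3 down.
(2,2) = 19 − 11 = 8 completes the 19 across.
(1,2) = 6 − 4 = 2 completes the 6 across.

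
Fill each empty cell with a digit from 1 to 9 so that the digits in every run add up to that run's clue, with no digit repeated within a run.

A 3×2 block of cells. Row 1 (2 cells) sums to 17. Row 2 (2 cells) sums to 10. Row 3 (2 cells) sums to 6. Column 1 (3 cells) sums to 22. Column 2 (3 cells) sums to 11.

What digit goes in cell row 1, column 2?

17 in 2 cells must be {8,9}.
The 17 across and the 11 down share only 8, so (1,2) = 8.
The 6 across and the 22 down share only 5, so (3,1) = 5.
(3,2) = 6 − 5 = 1 completes the 6 across.
(1,1) = 17 − 8 = 9 completes the 17 across.
(2,1) = 22 − 14 = 8 completes the 22 down.
(2,2) = 10 − 8 = 2 completes the 10 across.

8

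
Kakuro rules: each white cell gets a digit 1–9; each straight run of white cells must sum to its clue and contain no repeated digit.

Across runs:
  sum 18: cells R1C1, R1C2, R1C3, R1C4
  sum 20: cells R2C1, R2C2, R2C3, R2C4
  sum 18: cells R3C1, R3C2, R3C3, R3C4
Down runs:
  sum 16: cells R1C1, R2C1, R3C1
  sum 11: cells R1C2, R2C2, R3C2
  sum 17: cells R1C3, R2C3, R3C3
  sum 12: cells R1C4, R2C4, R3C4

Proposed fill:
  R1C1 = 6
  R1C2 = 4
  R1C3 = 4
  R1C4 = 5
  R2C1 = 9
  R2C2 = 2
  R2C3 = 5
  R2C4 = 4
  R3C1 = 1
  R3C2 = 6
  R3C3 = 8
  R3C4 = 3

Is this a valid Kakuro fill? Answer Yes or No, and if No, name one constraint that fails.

No — the across run R1C1–R1C4 sums to 19, not 18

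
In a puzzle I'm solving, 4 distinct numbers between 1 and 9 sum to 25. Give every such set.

4 distinct digits from 1–9 sum between 10 and 30.

{1,7,8,9}; {2,6,8,9}; {3,5,8,9}; {3,6,7,9}; {4,5,7,9}; {4,6,7,8}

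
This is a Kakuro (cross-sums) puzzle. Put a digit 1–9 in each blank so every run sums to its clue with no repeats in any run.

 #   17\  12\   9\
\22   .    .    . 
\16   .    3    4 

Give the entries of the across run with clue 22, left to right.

17 in 2 cells must be {8,9}.
R1C2 = 12 − 3 = 9 completes the 12 down.
R1C3 = 9 − 4 = 5 completes the 9 down.
R2C1 = 16 − 7 = 9 completes the 16 across.
R1C1 = 22 − 14 = 8 completes the 22 across.

8, 9, 5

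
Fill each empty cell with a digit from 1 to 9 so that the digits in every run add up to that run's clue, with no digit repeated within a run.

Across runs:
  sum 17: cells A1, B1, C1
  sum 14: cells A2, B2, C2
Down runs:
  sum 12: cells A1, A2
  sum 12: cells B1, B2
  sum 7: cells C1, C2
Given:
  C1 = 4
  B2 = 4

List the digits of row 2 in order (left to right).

7 4 3

B1 = 12 − 4 = 8 completes the 12 down.
C2 = 7 − 4 = 3 completes the 7 down.
A1 = 17 − 12 = 5 completes the 17 across.
A2 = 14 − 7 = 7 completes the 14 across.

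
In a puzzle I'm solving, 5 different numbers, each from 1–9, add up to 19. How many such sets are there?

5 distinct digits from 1–9 sum between 15 and 35.
Enumerating: {1,2,3,4,9}, {1,2,3,5,8}, {1,2,3,6,7}, {1,2,4,5,7}, {1,3,4,5,6}.

5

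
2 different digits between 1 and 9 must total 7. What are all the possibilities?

{1,6}; {2,5}; {3,4}

2 distinct digits from 1–9 sum between 3 and 17.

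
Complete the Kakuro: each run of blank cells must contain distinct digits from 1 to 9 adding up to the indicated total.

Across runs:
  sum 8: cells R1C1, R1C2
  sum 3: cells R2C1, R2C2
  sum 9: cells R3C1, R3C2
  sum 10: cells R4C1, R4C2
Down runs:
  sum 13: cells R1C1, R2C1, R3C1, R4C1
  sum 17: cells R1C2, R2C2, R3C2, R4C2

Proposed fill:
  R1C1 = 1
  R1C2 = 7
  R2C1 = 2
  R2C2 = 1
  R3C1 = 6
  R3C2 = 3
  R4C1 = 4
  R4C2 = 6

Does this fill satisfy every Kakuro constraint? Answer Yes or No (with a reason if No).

Yes

Across: 1+7=8; 2+1=3; 6+3=9; 4+6=10. Down: 1+2+6+4=13; 7+1+3+6=17. No digit repeats within any run.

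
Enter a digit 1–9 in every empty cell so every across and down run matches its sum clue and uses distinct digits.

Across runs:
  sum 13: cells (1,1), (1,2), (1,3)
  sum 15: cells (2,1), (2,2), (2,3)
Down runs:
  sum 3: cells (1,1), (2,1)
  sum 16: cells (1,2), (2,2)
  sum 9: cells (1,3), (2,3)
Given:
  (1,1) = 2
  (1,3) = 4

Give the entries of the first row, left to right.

3 in 2 cells must be {1,2}; 16 in 2 cells must be {7,9}.
(1,2) = 13 − 6 = 7 completes the 13 across.
(2,1) = 3 − 2 = 1 completes the 3 down.
(2,2) = 16 − 7 = 9 completes the 16 down.
(2,3) = 15 − 10 = 5 completes the 15 across.

2, 7, 4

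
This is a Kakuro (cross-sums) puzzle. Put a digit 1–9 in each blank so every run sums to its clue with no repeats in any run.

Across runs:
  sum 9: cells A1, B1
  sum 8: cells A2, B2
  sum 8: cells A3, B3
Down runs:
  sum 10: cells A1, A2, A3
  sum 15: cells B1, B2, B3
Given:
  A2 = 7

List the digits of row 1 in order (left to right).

B2 = 8 − 7 = 1 completes the 8 across.
Nothing is forced directly, so branch on A1, whose candidates are 1 or 2. If A1 = 2: then B1 would have to be in {7} for the 9 across but in {5,6,8,9} for the 15 down — contradiction. So A1 = 1.
B1 = 9 − 1 = 8 completes the 9 across.
A3 = 10 − 8 = 2 completes the 10 down.
B3 = 8 − 2 = 6 completes the 8 across.

1, 8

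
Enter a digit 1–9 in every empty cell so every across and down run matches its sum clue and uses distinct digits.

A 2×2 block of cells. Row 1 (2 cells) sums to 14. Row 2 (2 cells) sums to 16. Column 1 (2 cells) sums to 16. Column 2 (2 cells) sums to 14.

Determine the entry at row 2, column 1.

16 in 2 cells must be {7,9}.
The 14 across and the 16 down share only 9, so (1,1) = 9.
(1,2) = 14 − 9 = 5 completes the 14 across.
(2,1) = 16 − 9 = 7 completes the 16 down.
(2,2) = 16 − 7 = 9 completes the 16 across.

7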